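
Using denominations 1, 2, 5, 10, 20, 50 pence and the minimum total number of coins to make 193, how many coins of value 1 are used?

1

Greedy: take as many of the largest coin as possible, then repeat with the remainder.
193 − 3×50→43 − 2×20→3 − 1×2→1 − 1×1→0
Count of 1: 1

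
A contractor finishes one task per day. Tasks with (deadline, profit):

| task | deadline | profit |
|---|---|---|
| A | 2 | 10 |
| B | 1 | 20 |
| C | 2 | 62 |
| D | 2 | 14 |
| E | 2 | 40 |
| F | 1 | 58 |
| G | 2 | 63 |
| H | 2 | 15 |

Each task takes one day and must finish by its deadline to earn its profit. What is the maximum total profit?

125

Take jobs in profit order; each goes to the latest open slot no later than its deadline.
By profit: G(d2,63), C(d2,62), F(d1,58), E(d2,40), B(d1,20), H(d2,15), D(d2,14), A(d2,10)
G→slot 2; C→slot 1; F skipped; E skipped; B skipped; H skipped; D skipped; A skipped.
Profit = 62 + 63 = 125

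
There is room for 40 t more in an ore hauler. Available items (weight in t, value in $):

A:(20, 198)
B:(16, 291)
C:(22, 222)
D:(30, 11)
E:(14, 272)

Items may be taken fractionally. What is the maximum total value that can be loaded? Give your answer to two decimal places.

663.91

Sort by value per unit weight and fill in that order.
Ratios (sorted): E 19.43, B 18.19, C 10.09, A 9.90, D 0.37
take E (14 @ 272); take B (16 @ 291); take 10/22 of C → 100.91. Capacity used 40/40.
Total value = 663.91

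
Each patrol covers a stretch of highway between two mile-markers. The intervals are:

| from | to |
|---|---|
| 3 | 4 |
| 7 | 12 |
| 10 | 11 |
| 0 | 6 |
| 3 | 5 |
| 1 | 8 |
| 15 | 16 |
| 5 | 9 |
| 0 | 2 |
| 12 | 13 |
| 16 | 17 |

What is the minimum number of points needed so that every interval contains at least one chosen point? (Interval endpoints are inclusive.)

6

Sorted: [0,2] [3,4] [3,5] [0,6] [1,8] [5,9] [10,11] [7,12] [12,13] [15,16] [16,17]
{[0,2]} hit by 2; {[3,4],[3,5],[0,6],[1,8]} hit by 4; {[5,9]} hit by 9; {[10,11],[7,12]} hit by 11; {[12,13]} hit by 13; {[15,16],[16,17]} hit by 16.
Points: 2, 4, 9, 11, 13, 16 (6 total).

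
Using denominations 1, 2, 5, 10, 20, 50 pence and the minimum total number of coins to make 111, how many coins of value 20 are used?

Greedy: take as many of the largest coin as possible, then repeat with the remainder.
111 = 2×50 + 1×10 + 1×1
Count of 20: 0

0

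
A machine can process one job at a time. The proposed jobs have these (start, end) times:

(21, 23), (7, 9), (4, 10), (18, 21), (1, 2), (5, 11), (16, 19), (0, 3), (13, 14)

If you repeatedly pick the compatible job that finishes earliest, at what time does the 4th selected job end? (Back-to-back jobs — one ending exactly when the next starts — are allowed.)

Sort by end time and greedily take each interval whose start is ≥ the last chosen end.
Sorted by end: (1,2)  (0,3)  (7,9)  (4,10)  (5,11)  (13,14)  (16,19)  (18,21)  (21,23)
take (1,2); skip (0,3); take (7,9); skip (4,10); skip (5,11); take (13,14); take (16,19); take (21,23).
Selected: (1,2) (7,9) (13,14) (16,19) (21,23)

19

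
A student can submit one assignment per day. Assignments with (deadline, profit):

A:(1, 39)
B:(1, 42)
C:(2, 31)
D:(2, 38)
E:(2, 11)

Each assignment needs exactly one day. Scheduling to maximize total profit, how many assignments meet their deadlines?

Sort by profit descending; place each in the latest free slot ≤ its deadline.
Profit order: B=42 A=39 D=38 C=31 E=11
Assign: B→slot 1, A skipped, D→slot 2, C skipped, E skipped.
Slots: [1:B] [2:D]
2 of 5 scheduled.

2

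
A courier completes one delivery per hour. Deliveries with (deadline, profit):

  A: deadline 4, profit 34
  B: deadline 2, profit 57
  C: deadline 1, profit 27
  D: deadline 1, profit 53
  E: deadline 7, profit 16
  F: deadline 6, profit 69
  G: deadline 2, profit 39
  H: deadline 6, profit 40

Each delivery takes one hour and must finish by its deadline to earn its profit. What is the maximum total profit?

Profit order: F=69 B=57 D=53 H=40 G=39 A=34 C=27 E=16
Assign: F→slot 6, B→slot 2, D→slot 1, H→slot 5, G skipped, A→slot 4, C skipped, E→slot 7.
Slots: [1:D] [2:B] [4:A] [5:H] [6:F] [7:E]
Profit = 53 + 57 + 34 + 40 + 69 + 16 = 269

269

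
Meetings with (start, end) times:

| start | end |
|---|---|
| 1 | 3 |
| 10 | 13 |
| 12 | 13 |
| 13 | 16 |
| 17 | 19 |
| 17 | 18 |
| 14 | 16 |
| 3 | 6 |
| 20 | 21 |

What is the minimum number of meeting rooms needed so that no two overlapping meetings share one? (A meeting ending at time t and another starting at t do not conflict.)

starts: [1, 3, 10, 12, 13, 14, 17, 17, 20]
ends:   [3, 6, 13, 13, 16, 16, 18, 19, 21]
s1→1 e3→0 s3→1 e6→0 s10→1 s12→2  — peak 2.

2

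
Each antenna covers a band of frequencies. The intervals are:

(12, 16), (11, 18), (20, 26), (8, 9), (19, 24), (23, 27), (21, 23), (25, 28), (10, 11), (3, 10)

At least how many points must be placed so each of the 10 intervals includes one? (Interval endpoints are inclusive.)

Sorted: [8,9] [3,10] [10,11] [12,16] [11,18] [21,23] [19,24] [20,26] [23,27] [25,28]
{[8,9],[3,10]} hit by 9; {[10,11]} hit by 11; {[12,16],[11,18]} hit by 16; {[21,23],[19,24],[20,26],[23,27]} hit by 23; {[25,28]} hit by 28.
Points: 9, 11, 16, 23, 28 (5 total).

5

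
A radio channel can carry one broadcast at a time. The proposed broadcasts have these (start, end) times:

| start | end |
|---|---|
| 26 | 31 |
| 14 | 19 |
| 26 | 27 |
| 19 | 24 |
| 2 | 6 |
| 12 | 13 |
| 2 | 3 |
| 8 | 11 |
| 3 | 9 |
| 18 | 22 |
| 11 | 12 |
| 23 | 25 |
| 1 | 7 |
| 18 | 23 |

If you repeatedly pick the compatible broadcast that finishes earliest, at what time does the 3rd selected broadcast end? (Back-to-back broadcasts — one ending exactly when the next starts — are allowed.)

Greedy by earliest finish: after sorting by end time, pick each interval compatible with the last pick.
Sorted by end: (2,3)  (2,6)  (1,7)  (3,9)  (8,11)  (11,12)  (12,13)  (14,19)  (18,22)  (18,23)  (19,24)  (23,25)  (26,27)  (26,31)
take (2,3); skip (1,7); take (3,9); take (11,12); take (12,13); take (14,19); skip (18,22); take (19,24); take (26,27).
Selected: (2,3) (3,9) (11,12) (12,13) (14,19) (19,24) (26,27)

12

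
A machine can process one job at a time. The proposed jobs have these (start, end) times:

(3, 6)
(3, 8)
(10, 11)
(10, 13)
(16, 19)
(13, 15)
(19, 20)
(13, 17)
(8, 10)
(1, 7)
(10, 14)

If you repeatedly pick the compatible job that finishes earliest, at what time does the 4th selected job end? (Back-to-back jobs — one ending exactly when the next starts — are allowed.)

Sorted by end: (3,6)  (1,7)  (3,8)  (8,10)  (10,11)  (10,13)  (10,14)  (13,15)  (13,17)  (16,19)  (19,20)
take (3,6); take (8,10); take (10,11); skip (10,13); skip (10,14); take (13,15); take (16,19); take (19,20).
Selected: (3,6) (8,10) (10,11) (13,15) (16,19) (19,20)

15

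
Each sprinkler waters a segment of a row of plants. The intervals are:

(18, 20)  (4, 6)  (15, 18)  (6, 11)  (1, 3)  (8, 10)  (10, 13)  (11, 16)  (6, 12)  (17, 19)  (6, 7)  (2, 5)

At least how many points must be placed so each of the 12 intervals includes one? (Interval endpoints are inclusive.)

Process intervals by earliest right end; each time one isn't hit yet, stab at its right endpoint.
Sorted: [1,3] [2,5] [4,6] [6,7] [8,10] [6,11] [6,12] [10,13] [11,16] [15,18] [17,19] [18,20]
{[1,3],[2,5]} hit by 3; {[4,6],[6,7]} hit by 6; {[8,10],[6,11],[6,12],[10,13]} hit by 10; {[11,16],[15,18]} hit by 16; {[17,19],[18,20]} hit by 19.
Points: 3, 6, 10, 16, 19 (5 total).

5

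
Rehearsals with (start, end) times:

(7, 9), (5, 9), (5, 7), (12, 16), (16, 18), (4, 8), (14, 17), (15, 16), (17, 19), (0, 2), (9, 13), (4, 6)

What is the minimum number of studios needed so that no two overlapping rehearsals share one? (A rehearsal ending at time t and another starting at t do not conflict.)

Events (time:±→running): 0:+→1 2:-→0 4:+→1 4:+→2 5:+→3 5:+→4 … peak 4.

4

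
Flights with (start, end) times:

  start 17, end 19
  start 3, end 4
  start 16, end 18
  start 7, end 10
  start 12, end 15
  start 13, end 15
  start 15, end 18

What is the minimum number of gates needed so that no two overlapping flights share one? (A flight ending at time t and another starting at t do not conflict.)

The answer is the maximum number of intervals overlapping at any instant.
starts: [3, 7, 12, 13, 15, 16, 17]
ends:   [4, 10, 15, 15, 18, 18, 19]
s3→1 e4→0 s7→1 e10→0 s12→1 s13→2 e15→1 e15→0 s15→1 s16→2 s17→3  — peak 3.

3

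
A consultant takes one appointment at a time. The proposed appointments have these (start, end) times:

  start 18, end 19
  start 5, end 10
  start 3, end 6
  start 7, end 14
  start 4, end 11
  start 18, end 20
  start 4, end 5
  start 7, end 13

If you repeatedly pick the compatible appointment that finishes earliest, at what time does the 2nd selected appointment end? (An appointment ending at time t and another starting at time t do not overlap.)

Greedy by earliest finish: after sorting by end time, pick each interval compatible with the last pick.
By end time: (4,5), (3,6), (5,10), (4,11), (7,13), (7,14), (18,19), (18,20).
Pick (4,5); next start ≥ 5 → (5,10); next start ≥ 10 → (18,19).
Selected: (4,5) (5,10) (18,19)

10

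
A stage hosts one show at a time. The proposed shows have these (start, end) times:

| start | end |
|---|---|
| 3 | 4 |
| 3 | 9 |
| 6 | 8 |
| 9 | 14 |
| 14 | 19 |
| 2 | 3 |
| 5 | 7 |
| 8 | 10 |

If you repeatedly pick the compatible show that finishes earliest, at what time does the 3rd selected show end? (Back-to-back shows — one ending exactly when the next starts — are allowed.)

7

Sorted by end: (2,3)  (3,4)  (5,7)  (6,8)  (3,9)  (8,10)  (9,14)  (14,19)
take (2,3); take (3,4); take (5,7); skip (6,8); take (8,10); take (14,19).
Selected: (2,3) (3,4) (5,7) (8,10) (14,19)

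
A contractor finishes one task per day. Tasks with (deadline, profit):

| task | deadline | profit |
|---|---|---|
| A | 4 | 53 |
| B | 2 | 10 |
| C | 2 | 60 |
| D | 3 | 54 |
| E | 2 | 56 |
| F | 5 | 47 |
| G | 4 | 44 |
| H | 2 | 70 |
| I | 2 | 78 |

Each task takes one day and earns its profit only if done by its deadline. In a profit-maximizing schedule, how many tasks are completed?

5

Sort by profit descending; place each in the latest free slot ≤ its deadline.
By profit: I(d2,78), H(d2,70), C(d2,60), E(d2,56), D(d3,54), A(d4,53), F(d5,47), G(d4,44), B(d2,10)
I→slot 2; H→slot 1; C skipped; E skipped; D→slot 3; A→slot 4; F→slot 5; G skipped; B skipped.
5 of 9 scheduled.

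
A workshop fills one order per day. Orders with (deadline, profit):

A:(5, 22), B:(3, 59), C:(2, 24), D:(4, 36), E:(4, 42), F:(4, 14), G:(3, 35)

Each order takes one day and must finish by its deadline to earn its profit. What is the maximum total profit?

Take jobs in profit order; each goes to the latest open slot no later than its deadline.
Profit order: B=59 E=42 D=36 G=35 C=24 A=22 F=14
Assign: B→slot 3, E→slot 4, D→slot 2, G→slot 1, C skipped, A→slot 5, F skipped.
Slots: [1:G] [2:D] [3:B] [4:E] [5:A]
Profit = 35 + 36 + 59 + 42 + 22 = 194

194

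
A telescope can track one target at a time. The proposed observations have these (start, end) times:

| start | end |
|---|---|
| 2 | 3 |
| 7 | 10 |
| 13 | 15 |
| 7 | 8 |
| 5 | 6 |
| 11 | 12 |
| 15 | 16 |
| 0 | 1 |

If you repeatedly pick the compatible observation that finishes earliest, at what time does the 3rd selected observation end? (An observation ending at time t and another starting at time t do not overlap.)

Sorted by end: (0,1)  (2,3)  (5,6)  (7,8)  (7,10)  (11,12)  (13,15)  (15,16)
take (0,1); take (2,3); take (5,6); take (7,8); skip (7,10); take (11,12); take (13,15); take (15,16).
Selected: (0,1) (2,3) (5,6) (7,8) (11,12) (13,15) (15,16)

6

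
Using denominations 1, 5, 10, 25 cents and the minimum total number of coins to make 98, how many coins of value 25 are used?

98 − 3×25→23 − 2×10→3 − 3×1→0
Count of 25: 3

3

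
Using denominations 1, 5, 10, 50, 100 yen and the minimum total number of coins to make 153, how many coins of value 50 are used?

Use the largest denomination that fits, subtract, and repeat.
153 − 1×100→53 − 1×50→3 − 3×1→0
Count of 50: 1

1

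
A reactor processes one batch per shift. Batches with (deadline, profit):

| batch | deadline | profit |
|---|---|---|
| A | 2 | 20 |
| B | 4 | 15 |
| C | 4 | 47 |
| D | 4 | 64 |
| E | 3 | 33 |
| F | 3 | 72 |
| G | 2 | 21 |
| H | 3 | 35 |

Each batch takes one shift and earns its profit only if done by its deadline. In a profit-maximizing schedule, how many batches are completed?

4

Take jobs in profit order; each goes to the latest open slot no later than its deadline.
Profit order: F=72 D=64 C=47 H=35 E=33 G=21 A=20 B=15
Assign: F→slot 3, D→slot 4, C→slot 2, H→slot 1, E skipped, G skipped, A skipped, B skipped.
Slots: [1:H] [2:C] [3:F] [4:D]
4 of 8 scheduled.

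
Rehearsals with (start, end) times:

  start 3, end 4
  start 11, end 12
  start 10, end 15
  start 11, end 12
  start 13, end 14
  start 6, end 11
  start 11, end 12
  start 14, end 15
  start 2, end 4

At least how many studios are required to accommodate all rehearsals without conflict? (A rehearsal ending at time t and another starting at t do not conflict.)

Count concurrent intervals with a sweep; the peak is the room count.
starts: [2, 3, 6, 10, 11, 11, 11, 13, 14]
ends:   [4, 4, 11, 12, 12, 12, 14, 15, 15]
s2→1 s3→2 e4→1 e4→0 s6→1 s10→2 e11→1 s11→2 s11→3 s11→4  — peak 4.

4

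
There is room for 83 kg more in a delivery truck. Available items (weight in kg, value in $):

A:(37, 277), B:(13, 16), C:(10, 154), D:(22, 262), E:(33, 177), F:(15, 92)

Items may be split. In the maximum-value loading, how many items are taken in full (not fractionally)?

Greedy by value/weight ratio, highest first.
Order: C (154/10=15.40) > D (262/22=11.91) > A (277/37=7.49) > F (92/15=6.13) > E (177/33=5.36) > B (16/13=1.23)
Fill: take C (10 @ 154) → take D (22 @ 262) → take A (37 @ 277) → take 14/15 of F → 85.87; 83/83 used.
3 item(s) taken whole; one partial (take 14/15 of F).

3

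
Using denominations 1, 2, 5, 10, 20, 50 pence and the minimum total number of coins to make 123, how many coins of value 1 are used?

1

Greedy: take as many of the largest coin as possible, then repeat with the remainder.
123 = 2×50 + 1×20 + 1×2 + 1×1
Count of 1: 1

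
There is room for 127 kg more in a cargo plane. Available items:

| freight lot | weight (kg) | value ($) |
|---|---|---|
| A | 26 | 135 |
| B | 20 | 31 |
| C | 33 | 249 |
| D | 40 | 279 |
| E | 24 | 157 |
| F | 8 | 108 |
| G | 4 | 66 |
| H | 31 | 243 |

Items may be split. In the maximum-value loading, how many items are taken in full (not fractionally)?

5

Ratios (sorted): G 16.50, F 13.50, H 7.84, C 7.55, D 6.97, E 6.54, A 5.19, B 1.55
take G (4 @ 66); take F (8 @ 108); take H (31 @ 243); take C (33 @ 249); take D (40 @ 279); take 11/24 of E → 71.96. Capacity used 127/127.
5 item(s) taken whole; one partial (take 11/24 of E).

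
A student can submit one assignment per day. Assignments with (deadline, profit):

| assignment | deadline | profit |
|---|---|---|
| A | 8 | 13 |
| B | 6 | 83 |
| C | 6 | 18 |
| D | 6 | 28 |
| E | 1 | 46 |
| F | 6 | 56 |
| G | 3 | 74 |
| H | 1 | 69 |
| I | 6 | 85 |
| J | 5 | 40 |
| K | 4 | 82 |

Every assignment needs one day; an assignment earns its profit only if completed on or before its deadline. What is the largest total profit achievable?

Sort by profit descending; place each in the latest free slot ≤ its deadline.
Profit order: I=85 B=83 K=82 G=74 H=69 F=56 E=46 J=40 D=28 C=18 A=13
Assign: I→slot 6, B→slot 5, K→slot 4, G→slot 3, H→slot 1, F→slot 2, E skipped, J skipped, D skipped, C skipped, A→slot 8.
Slots: [1:H] [2:F] [3:G] [4:K] [5:B] [6:I] [8:A]
Profit = 69 + 56 + 74 + 82 + 83 + 85 + 13 = 462

462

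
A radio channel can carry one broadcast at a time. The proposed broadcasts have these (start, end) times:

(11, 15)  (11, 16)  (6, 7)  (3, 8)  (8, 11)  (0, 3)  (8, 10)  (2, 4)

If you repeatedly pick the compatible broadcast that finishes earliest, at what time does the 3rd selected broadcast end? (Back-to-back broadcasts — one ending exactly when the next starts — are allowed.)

Order by finish time; keep every interval that doesn't clash with the previous kept one.
Sorted by end: (0,3)  (2,4)  (6,7)  (3,8)  (8,10)  (8,11)  (11,15)  (11,16)
take (0,3); skip (2,4); take (6,7); skip (3,8); take (8,10); take (11,15); skip (11,16).
Selected: (0,3) (6,7) (8,10) (11,15)

10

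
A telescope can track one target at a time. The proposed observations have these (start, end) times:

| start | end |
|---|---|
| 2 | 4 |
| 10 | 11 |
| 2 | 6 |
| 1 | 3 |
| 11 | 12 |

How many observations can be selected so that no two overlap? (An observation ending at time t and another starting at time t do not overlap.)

Order by finish time; keep every interval that doesn't clash with the previous kept one.
By end time: (1,3), (2,4), (2,6), (10,11), (11,12).
Pick (1,3); next start ≥ 3 → (10,11); next start ≥ 11 → (11,12).
Selected 3 observations.

3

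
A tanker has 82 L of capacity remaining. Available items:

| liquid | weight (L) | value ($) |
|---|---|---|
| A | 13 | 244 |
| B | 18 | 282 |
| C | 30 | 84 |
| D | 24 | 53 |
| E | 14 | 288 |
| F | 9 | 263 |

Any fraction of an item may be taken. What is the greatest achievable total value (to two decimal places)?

1155.40

Ratios (sorted): F 29.22, E 20.57, A 18.77, B 15.67, C 2.80, D 2.21
take F (9 @ 263); take E (14 @ 288); take A (13 @ 244); take B (18 @ 282); take 28/30 of C → 78.40. Capacity used 82/82.
Total value = 1155.40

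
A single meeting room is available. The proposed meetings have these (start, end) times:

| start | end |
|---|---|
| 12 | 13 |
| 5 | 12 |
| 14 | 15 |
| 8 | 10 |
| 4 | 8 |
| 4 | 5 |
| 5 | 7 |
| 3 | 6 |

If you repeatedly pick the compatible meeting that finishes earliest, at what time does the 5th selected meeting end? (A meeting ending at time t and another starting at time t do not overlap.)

By end time: (4,5), (3,6), (5,7), (4,8), (8,10), (5,12), (12,13), (14,15).
Pick (4,5); next start ≥ 5 → (5,7); next start ≥ 7 → (8,10); next start ≥ 10 → (12,13); next start ≥ 13 → (14,15).
Selected: (4,5) (5,7) (8,10) (12,13) (14,15)

15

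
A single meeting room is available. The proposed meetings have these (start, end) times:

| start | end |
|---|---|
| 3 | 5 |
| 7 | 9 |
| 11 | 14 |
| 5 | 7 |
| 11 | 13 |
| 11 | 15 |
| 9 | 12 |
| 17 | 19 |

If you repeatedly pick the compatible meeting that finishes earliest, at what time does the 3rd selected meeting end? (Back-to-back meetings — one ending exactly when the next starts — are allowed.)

9

Sort by end time and greedily take each interval whose start is ≥ the last chosen end.
Sorted by end: (3,5)  (5,7)  (7,9)  (9,12)  (11,13)  (11,14)  (11,15)  (17,19)
take (3,5); take (5,7); take (7,9); take (9,12); skip (11,14); take (17,19).
Selected: (3,5) (5,7) (7,9) (9,12) (17,19)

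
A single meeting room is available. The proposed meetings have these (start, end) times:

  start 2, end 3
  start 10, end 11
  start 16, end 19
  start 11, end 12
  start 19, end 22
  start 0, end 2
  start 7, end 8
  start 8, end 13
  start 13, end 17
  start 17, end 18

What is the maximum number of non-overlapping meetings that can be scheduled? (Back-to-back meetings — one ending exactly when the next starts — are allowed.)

8

Order by finish time; keep every interval that doesn't clash with the previous kept one.
Sorted by end: (0,2)  (2,3)  (7,8)  (10,11)  (11,12)  (8,13)  (13,17)  (17,18)  (16,19)  (19,22)
take (0,2); take (2,3); take (7,8); take (10,11); take (11,12); take (13,17); take (17,18); take (19,22).
Selected 8 meetings.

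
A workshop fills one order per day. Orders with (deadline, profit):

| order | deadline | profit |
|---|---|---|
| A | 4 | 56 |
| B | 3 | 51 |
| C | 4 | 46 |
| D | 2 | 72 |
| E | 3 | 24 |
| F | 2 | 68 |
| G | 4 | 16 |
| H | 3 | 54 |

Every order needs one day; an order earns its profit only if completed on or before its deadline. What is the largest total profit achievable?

250

Take jobs in profit order; each goes to the latest open slot no later than its deadline.
By profit: D(d2,72), F(d2,68), A(d4,56), H(d3,54), B(d3,51), C(d4,46), E(d3,24), G(d4,16)
D→slot 2; F→slot 1; A→slot 4; H→slot 3; B skipped; C skipped; E skipped; G skipped.
Profit = 68 + 72 + 54 + 56 = 250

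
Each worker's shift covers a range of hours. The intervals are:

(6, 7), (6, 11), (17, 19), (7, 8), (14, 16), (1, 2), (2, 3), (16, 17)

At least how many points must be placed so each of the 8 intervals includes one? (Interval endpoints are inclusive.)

Process intervals by earliest right end; each time one isn't hit yet, stab at its right endpoint.
Sorted: [1,2] [2,3] [6,7] [7,8] [6,11] [14,16] [16,17] [17,19]
{[1,2],[2,3]} hit by 2; {[6,7],[7,8],[6,11]} hit by 7; {[14,16],[16,17]} hit by 16; {[17,19]} hit by 19.
Points: 2, 7, 16, 19 (4 total).

4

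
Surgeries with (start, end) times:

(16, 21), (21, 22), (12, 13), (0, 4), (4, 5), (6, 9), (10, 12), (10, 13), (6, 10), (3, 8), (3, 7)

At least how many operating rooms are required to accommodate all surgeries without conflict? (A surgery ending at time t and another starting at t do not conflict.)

Events (time:±→running): 0:+→1 3:+→2 3:+→3 4:-→2 4:+→3 5:-→2 6:+→3 6:+→4 … peak 4.

4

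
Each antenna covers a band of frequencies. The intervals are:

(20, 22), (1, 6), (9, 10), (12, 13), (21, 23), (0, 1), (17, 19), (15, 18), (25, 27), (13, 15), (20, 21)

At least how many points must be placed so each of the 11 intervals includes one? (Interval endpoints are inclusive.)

Sort by right endpoint; whenever an interval is uncovered, place a point at its right end.
By right end: [0,1]  [1,6]  [9,10]  [12,13]  [13,15]  [15,18]  [17,19]  [20,21]  [20,22]  [21,23]  [25,27]
[0,1] uncovered → point at 1; [9,10] uncovered → point at 10; [12,13] uncovered → point at 13; [15,18] uncovered → point at 18; [20,21] uncovered → point at 21; [25,27] uncovered → point at 27.
Points: 1, 10, 13, 18, 21, 27 (6 total).

6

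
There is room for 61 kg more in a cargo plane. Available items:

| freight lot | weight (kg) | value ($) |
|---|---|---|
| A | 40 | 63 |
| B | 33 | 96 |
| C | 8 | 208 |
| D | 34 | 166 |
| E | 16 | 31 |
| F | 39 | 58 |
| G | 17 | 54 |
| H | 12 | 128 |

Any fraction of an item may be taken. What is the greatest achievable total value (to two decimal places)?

Order: C (208/8=26.00) > H (128/12=10.67) > D (166/34=4.88) > G (54/17=3.18) > B (96/33=2.91) > E (31/16=1.94) > A (63/40=1.57) > F (58/39=1.49)
Fill: take C (8 @ 208) → take H (12 @ 128) → take D (34 @ 166) → take 7/17 of G → 22.24; 61/61 used.
Total value = 524.24

524.24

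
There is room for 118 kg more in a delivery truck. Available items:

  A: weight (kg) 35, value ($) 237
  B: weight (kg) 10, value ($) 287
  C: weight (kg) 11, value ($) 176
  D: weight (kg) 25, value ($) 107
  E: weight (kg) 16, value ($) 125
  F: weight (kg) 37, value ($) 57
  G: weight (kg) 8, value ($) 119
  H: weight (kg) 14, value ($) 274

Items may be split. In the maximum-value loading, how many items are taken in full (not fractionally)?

6

Ratios (sorted): B 28.70, H 19.57, C 16.00, G 14.88, E 7.81, A 6.77, D 4.28, F 1.54
take B (10 @ 287); take H (14 @ 274); take C (11 @ 176); take G (8 @ 119); take E (16 @ 125); take A (35 @ 237); take 24/25 of D → 102.72. Capacity used 118/118.
6 item(s) taken whole; one partial (take 24/25 of D).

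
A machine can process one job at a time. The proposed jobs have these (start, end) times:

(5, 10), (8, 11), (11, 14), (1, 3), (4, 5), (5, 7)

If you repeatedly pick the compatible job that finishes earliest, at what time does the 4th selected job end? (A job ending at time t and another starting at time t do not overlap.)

By end time: (1,3), (4,5), (5,7), (5,10), (8,11), (11,14).
Pick (1,3); next start ≥ 3 → (4,5); next start ≥ 5 → (5,7); next start ≥ 7 → (8,11); next start ≥ 11 → (11,14).
Selected: (1,3) (4,5) (5,7) (8,11) (11,14)

11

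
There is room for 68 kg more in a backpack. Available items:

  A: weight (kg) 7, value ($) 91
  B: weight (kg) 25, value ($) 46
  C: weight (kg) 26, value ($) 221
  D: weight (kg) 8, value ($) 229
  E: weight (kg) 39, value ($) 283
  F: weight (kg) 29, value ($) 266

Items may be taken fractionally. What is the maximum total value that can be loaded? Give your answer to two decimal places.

Greedy by value/weight ratio, highest first.
Order: D (229/8=28.62) > A (91/7=13.00) > F (266/29=9.17) > C (221/26=8.50) > E (283/39=7.26) > B (46/25=1.84)
Fill: take D (8 @ 229) → take A (7 @ 91) → take F (29 @ 266) → take 24/26 of C → 204.00; 68/68 used.
Total value = 790.00

790.00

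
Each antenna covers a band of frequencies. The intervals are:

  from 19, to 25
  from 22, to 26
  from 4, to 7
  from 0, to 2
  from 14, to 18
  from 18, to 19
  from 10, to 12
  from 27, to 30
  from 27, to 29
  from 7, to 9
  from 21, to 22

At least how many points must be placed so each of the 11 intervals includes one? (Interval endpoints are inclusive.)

6

Sort by right endpoint; whenever an interval is uncovered, place a point at its right end.
Sorted: [0,2] [4,7] [7,9] [10,12] [14,18] [18,19] [21,22] [19,25] [22,26] [27,29] [27,30]
{[0,2]} hit by 2; {[4,7],[7,9]} hit by 7; {[10,12]} hit by 12; {[14,18],[18,19]} hit by 18; {[21,22],[19,25],[22,26]} hit by 22; {[27,29],[27,30]} hit by 29.
Points: 2, 7, 12, 18, 22, 29 (6 total).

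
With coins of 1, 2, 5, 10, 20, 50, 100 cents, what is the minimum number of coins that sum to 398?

9

398 = 3×100 + 1×50 + 2×20 + 1×5 + 1×2 + 1×1
Total coins = 3 + 1 + 2 + 1 + 1 + 1 = 9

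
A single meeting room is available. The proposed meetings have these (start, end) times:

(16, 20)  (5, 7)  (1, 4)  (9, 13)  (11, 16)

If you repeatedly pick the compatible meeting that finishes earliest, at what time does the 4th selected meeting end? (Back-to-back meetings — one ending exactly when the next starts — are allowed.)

Greedy by earliest finish: after sorting by end time, pick each interval compatible with the last pick.
Sorted by end: (1,4)  (5,7)  (9,13)  (11,16)  (16,20)
take (1,4); take (5,7); take (9,13); skip (11,16); take (16,20).
Selected: (1,4) (5,7) (9,13) (16,20)

20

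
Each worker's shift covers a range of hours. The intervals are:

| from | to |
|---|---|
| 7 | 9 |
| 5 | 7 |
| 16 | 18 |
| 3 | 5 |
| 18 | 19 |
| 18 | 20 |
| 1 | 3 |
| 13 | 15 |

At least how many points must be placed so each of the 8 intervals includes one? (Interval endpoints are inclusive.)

By right end: [1,3]  [3,5]  [5,7]  [7,9]  [13,15]  [16,18]  [18,19]  [18,20]
[1,3] uncovered → point at 3; [5,7] uncovered → point at 7; [13,15] uncovered → point at 15; [16,18] uncovered → point at 18.
Points: 3, 7, 15, 18 (4 total).

4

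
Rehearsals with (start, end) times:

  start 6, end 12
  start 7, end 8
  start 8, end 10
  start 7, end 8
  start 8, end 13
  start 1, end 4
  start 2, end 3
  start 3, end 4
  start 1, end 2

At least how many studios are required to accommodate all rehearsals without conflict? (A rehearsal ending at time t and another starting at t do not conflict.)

3

Events (time:±→running): 1:+→1 1:+→2 2:-→1 2:+→2 3:-→1 3:+→2 4:-→1 4:-→0 6:+→1 7:+→2 7:+→3 … peak 3.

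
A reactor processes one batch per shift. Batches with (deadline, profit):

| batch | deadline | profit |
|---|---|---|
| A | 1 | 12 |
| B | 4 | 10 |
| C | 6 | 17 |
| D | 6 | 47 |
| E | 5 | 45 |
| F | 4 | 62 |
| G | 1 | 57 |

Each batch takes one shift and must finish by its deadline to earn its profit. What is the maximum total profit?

Sort by profit descending; place each in the latest free slot ≤ its deadline.
By profit: F(d4,62), G(d1,57), D(d6,47), E(d5,45), C(d6,17), A(d1,12), B(d4,10)
F→slot 4; G→slot 1; D→slot 6; E→slot 5; C→slot 3; A skipped; B→slot 2.
Profit = 57 + 10 + 17 + 62 + 45 + 47 = 238

238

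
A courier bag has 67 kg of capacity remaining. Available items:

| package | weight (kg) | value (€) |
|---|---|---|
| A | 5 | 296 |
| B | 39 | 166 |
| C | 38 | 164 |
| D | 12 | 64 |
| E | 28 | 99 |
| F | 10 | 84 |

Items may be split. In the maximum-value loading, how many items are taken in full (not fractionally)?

Ratios (sorted): A 59.20, F 8.40, D 5.33, C 4.32, B 4.26, E 3.54
take A (5 @ 296); take F (10 @ 84); take D (12 @ 64); take C (38 @ 164); take 2/39 of B → 8.51. Capacity used 67/67.
4 item(s) taken whole; one partial (take 2/39 of B).

4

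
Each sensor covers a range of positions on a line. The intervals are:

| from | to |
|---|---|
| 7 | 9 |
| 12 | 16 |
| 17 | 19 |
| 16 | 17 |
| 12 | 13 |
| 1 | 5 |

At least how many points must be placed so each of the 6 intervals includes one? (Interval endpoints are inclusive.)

4

By right end: [1,5]  [7,9]  [12,13]  [12,16]  [16,17]  [17,19]
[1,5] uncovered → point at 5; [7,9] uncovered → point at 9; [12,13] uncovered → point at 13; [16,17] uncovered → point at 17.
Points: 5, 9, 13, 17 (4 total).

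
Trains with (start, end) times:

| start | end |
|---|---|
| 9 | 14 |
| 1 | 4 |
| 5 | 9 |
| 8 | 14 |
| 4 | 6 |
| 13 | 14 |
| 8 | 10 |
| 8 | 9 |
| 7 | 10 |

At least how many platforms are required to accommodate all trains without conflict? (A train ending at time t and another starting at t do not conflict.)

The answer is the maximum number of intervals overlapping at any instant.
Events (time:±→running): 1:+→1 4:-→0 4:+→1 5:+→2 6:-→1 7:+→2 8:+→3 8:+→4 8:+→5 … peak 5.

5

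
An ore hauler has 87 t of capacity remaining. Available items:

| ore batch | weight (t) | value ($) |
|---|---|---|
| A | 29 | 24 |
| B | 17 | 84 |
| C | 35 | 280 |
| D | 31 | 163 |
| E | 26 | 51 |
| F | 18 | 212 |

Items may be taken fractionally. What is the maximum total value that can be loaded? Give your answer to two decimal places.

Greedy by value/weight ratio, highest first.
Ratios (sorted): F 11.78, C 8.00, D 5.26, B 4.94, E 1.96, A 0.83
take F (18 @ 212); take C (35 @ 280); take D (31 @ 163); take 3/17 of B → 14.82. Capacity used 87/87.
Total value = 669.82

669.82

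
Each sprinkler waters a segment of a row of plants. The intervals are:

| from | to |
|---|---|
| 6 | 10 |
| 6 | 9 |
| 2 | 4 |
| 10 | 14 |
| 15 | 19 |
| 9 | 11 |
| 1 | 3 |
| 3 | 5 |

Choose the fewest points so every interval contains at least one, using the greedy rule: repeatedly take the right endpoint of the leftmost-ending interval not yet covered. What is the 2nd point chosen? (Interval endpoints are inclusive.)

Process intervals by earliest right end; each time one isn't hit yet, stab at its right endpoint.
By right end: [1,3]  [2,4]  [3,5]  [6,9]  [6,10]  [9,11]  [10,14]  [15,19]
[1,3] uncovered → point at 3; [6,9] uncovered → point at 9; [10,14] uncovered → point at 14; [15,19] uncovered → point at 19.
Points: 3, 9, 14, 19 (4 total).

9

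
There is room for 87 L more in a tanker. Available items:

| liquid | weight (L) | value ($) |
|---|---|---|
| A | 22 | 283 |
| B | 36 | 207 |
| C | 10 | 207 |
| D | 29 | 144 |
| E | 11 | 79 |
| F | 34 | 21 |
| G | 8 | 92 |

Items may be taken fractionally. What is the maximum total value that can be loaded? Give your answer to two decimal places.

868.00

Greedy by value/weight ratio, highest first.
Order: C (207/10=20.70) > A (283/22=12.86) > G (92/8=11.50) > E (79/11=7.18) > B (207/36=5.75) > D (144/29=4.97) > F (21/34=0.62)
Fill: take C (10 @ 207) → take A (22 @ 283) → take G (8 @ 92) → take E (11 @ 79) → take B (36 @ 207); 87/87 used.
Total value = 868.00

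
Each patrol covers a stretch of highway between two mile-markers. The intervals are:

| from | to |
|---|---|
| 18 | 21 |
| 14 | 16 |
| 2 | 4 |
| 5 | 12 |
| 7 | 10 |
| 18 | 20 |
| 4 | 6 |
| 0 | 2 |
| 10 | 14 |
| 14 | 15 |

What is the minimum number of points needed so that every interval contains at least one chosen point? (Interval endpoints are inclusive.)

5

Sorted: [0,2] [2,4] [4,6] [7,10] [5,12] [10,14] [14,15] [14,16] [18,20] [18,21]
{[0,2],[2,4]} hit by 2; {[4,6]} hit by 6; {[7,10],[5,12],[10,14]} hit by 10; {[14,15],[14,16]} hit by 15; {[18,20],[18,21]} hit by 20.
Points: 2, 6, 10, 15, 20 (5 total).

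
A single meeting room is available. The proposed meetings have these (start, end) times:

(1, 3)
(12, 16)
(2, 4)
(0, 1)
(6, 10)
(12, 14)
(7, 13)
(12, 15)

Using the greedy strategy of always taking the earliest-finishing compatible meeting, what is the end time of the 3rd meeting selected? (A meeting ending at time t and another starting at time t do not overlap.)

10

Greedy by earliest finish: after sorting by end time, pick each interval compatible with the last pick.
By end time: (0,1), (1,3), (2,4), (6,10), (7,13), (12,14), (12,15), (12,16).
Pick (0,1); next start ≥ 1 → (1,3); next start ≥ 3 → (6,10); next start ≥ 10 → (12,14).
Selected: (0,1) (1,3) (6,10) (12,14)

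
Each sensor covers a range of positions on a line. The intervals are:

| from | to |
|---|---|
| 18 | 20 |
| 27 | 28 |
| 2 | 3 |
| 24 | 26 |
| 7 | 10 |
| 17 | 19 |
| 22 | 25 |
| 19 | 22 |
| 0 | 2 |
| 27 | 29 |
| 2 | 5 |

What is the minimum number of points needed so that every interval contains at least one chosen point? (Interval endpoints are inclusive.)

5

Sort by right endpoint; whenever an interval is uncovered, place a point at its right end.
By right end: [0,2]  [2,3]  [2,5]  [7,10]  [17,19]  [18,20]  [19,22]  [22,25]  [24,26]  [27,28]  [27,29]
[0,2] uncovered → point at 2; [7,10] uncovered → point at 10; [17,19] uncovered → point at 19; [22,25] uncovered → point at 25; [27,28] uncovered → point at 28.
Points: 2, 10, 19, 25, 28 (5 total).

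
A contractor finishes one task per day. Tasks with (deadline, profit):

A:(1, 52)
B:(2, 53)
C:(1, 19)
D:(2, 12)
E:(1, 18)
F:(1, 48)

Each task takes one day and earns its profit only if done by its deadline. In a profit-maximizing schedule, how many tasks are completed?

By profit: B(d2,53), A(d1,52), F(d1,48), C(d1,19), E(d1,18), D(d2,12)
B→slot 2; A→slot 1; F skipped; C skipped; E skipped; D skipped.
2 of 6 scheduled.

2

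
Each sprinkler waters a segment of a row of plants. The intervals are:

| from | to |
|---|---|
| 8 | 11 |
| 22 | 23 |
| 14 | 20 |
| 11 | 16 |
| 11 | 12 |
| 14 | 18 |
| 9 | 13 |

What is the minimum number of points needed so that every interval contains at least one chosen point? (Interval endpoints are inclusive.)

3

Sort by right endpoint; whenever an interval is uncovered, place a point at its right end.
By right end: [8,11]  [11,12]  [9,13]  [11,16]  [14,18]  [14,20]  [22,23]
[8,11] uncovered → point at 11; [14,18] uncovered → point at 18; [22,23] uncovered → point at 23.
Points: 11, 18, 23 (3 total).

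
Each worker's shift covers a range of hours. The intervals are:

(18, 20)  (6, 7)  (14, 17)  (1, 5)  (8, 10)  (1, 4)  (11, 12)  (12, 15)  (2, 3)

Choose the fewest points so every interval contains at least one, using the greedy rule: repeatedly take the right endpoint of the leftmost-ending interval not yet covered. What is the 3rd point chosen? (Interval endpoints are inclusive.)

By right end: [2,3]  [1,4]  [1,5]  [6,7]  [8,10]  [11,12]  [12,15]  [14,17]  [18,20]
[2,3] uncovered → point at 3; [6,7] uncovered → point at 7; [8,10] uncovered → point at 10; [11,12] uncovered → point at 12; [14,17] uncovered → point at 17; [18,20] uncovered → point at 20.
Points: 3, 7, 10, 12, 17, 20 (6 total).

10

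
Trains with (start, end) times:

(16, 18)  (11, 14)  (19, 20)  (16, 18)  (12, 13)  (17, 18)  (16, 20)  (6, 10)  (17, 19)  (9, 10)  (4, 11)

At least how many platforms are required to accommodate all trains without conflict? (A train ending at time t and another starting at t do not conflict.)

5

Count concurrent intervals with a sweep; the peak is the room count.
Events (time:±→running): 4:+→1 6:+→2 9:+→3 10:-→2 10:-→1 11:-→0 11:+→1 12:+→2 13:-→1 14:-→0 16:+→1 16:+→2 16:+→3 17:+→4 17:+→5 … peak 5.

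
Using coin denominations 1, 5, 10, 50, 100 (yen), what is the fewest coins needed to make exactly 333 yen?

333 = 3×100 + 3×10 + 3×1
Total coins = 3 + 3 + 3 = 9

9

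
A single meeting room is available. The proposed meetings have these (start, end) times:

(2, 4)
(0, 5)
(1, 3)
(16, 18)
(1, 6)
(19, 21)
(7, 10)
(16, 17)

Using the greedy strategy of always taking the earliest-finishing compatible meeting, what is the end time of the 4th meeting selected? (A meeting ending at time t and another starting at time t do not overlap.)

Greedy by earliest finish: after sorting by end time, pick each interval compatible with the last pick.
By end time: (1,3), (2,4), (0,5), (1,6), (7,10), (16,17), (16,18), (19,21).
Pick (1,3); next start ≥ 3 → (7,10); next start ≥ 10 → (16,17); next start ≥ 17 → (19,21).
Selected: (1,3) (7,10) (16,17) (19,21)

21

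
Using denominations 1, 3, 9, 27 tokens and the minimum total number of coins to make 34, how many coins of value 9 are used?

0

Use the largest denomination that fits, subtract, and repeat.
34 − 1×27→7 − 2×3→1 − 1×1→0
Count of 9: 0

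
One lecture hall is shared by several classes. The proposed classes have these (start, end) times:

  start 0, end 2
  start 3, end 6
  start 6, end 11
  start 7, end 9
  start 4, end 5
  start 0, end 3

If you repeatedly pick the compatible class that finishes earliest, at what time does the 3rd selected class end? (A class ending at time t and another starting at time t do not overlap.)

Greedy by earliest finish: after sorting by end time, pick each interval compatible with the last pick.
By end time: (0,2), (0,3), (4,5), (3,6), (7,9), (6,11).
Pick (0,2); next start ≥ 2 → (4,5); next start ≥ 5 → (7,9).
Selected: (0,2) (4,5) (7,9)

9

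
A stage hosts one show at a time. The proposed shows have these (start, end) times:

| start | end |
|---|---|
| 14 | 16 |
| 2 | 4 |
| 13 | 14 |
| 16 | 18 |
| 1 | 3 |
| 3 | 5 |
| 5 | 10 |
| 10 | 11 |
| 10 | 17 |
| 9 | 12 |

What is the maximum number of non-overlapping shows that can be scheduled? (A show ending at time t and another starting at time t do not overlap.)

7

Greedy by earliest finish: after sorting by end time, pick each interval compatible with the last pick.
Sorted by end: (1,3)  (2,4)  (3,5)  (5,10)  (10,11)  (9,12)  (13,14)  (14,16)  (10,17)  (16,18)
take (1,3); skip (2,4); take (3,5); take (5,10); take (10,11); take (13,14); take (14,16); take (16,18).
Selected 7 shows.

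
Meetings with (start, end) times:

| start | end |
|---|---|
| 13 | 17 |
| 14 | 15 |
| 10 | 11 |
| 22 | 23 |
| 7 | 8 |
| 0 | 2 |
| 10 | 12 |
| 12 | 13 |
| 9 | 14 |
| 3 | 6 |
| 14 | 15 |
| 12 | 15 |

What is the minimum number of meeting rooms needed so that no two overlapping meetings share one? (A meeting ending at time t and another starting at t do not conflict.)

4

Events (time:±→running): 0:+→1 2:-→0 3:+→1 6:-→0 7:+→1 8:-→0 9:+→1 10:+→2 10:+→3 11:-→2 12:-→1 12:+→2 12:+→3 13:-→2 13:+→3 14:-→2 14:+→3 14:+→4 … peak 4.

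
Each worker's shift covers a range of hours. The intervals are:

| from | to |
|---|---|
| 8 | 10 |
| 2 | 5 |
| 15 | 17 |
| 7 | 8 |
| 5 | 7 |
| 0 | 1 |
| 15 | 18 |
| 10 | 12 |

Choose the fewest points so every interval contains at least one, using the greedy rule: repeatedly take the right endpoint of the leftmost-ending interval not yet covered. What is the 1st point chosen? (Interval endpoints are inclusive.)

Process intervals by earliest right end; each time one isn't hit yet, stab at its right endpoint.
By right end: [0,1]  [2,5]  [5,7]  [7,8]  [8,10]  [10,12]  [15,17]  [15,18]
[0,1] uncovered → point at 1; [2,5] uncovered → point at 5; [7,8] uncovered → point at 8; [10,12] uncovered → point at 12; [15,17] uncovered → point at 17.
Points: 1, 5, 8, 12, 17 (5 total).

1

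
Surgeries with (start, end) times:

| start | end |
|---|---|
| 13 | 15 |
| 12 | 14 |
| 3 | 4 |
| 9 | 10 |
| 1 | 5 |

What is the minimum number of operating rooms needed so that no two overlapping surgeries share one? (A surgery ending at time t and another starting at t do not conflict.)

starts: [1, 3, 9, 12, 13]
ends:   [4, 5, 10, 14, 15]
s1→1 s3→2  — peak 2.

2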